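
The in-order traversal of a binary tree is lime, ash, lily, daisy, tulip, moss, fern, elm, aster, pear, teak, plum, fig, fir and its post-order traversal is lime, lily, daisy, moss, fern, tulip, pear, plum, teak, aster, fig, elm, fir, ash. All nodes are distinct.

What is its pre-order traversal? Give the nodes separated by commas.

The last element of post-order is the root; it splits in-order into left and right subtrees.
Root ash: left subtree has 1 node {lime}, right has 12 {lily, daisy, tulip, moss, fern, elm, aster, pear, teak, plum, fig, fir}.
  Root fir: left subtree has 11 nodes {lily, daisy, tulip, moss, fern, elm, aster, pear, teak, plum, fig}, right has 0 { }.
    Root elm: left subtree has 5 nodes {lily, daisy, tulip, moss, fern}, right has 5 {aster, pear, teak, plum, fig}.
      Root tulip: left subtree has 2 nodes {lily, daisy}, right has 2 {moss, fern}.
        Root daisy: left subtree has 1 node {lily}, right has 0 { }.
        Root fern: left subtree has 1 node {moss}, right has 0 { }.
      Root fig: left subtree has 4 nodes {aster, pear, teak, plum}, right has 0 { }.
        Root aster: left subtree has 0 nodes { }, right has 3 {pear, teak, plum}.
          Root teak: left subtree has 1 node {pear}, right has 1 {plum}.

ash, lime, fir, elm, tulip, daisy, lily, fern, moss, fig, aster, teak, pear, plum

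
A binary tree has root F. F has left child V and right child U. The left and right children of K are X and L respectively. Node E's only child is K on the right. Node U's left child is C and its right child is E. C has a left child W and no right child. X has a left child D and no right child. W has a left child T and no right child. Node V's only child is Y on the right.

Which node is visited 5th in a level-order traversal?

Level-order visits nodes level by level from the root, left to right within each level.
Level 0: F
Level 1: V, U
Level 2: Y, C, E
Level 3: W, K
Level 4: T, X, L
Level 5: D
Full level-order sequence: F, V, U, Y, C, E, W, K, T, X, L, D.

C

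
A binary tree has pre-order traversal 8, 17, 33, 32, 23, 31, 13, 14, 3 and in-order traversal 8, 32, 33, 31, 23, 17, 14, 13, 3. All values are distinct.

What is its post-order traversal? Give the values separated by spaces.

The first element of pre-order is the root; it splits in-order into left and right subtrees.
Root 8: left subtree has 0 nodes { }, right has 8 {32, 33, 31, 23, 17, 14, 13, 3}.
  Root 17: left subtree has 4 nodes {32, 33, 31, 23}, right has 3 {14, 13, 3}.
    Root 33: left subtree has 1 node {32}, right has 2 {31, 23}.
      Root 23: left subtree has 1 node {31}, right has 0 { }.
    Root 13: left subtree has 1 node {14}, right has 1 {3}.

32 31 23 33 14 3 13 17 8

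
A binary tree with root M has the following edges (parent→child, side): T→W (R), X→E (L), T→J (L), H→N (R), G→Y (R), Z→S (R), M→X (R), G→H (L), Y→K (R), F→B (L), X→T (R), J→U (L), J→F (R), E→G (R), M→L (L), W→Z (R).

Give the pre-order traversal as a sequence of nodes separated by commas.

M, L, X, E, G, H, N, Y, K, T, J, U, F, B, W, Z, S

Pre-order visits the node, then its left subtree, then its right subtree.
Visit M.
At M: go left to L.
  L is a leaf — visit L.
At M: go right to X.
  Visit X.
  At X: go left to E.
    Visit E.
    At E: no left child.
    At E: go right to G.
      Visit G.
      At G: go left to H.
        Visit H.
        At H: no left child.
        At H: go right to N.
          N is a leaf — visit N.
      At G: go right to Y.
        Visit Y.
        At Y: no left child.
        At Y: go right to K.
          K is a leaf — visit K.
  At X: go right to T.
    Visit T.
    At T: go left to J.
      Visit J.
      At J: go left to U.
        U is a leaf — visit U.
      At J: go right to F.
        Visit F.
        At F: go left to B.
          B is a leaf — visit B.
        At F: no right child.
    At T: go right to W.
      Visit W.
      At W: no left child.
      At W: go right to Z.
        Visit Z.
        At Z: no left child.
        At Z: go right to S.
          S is a leaf — visit S.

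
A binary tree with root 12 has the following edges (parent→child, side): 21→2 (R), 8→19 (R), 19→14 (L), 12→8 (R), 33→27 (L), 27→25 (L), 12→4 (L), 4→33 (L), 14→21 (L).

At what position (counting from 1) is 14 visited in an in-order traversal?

9

In-order visits the left subtree, then the node, then the right subtree.
At 12: go left to 4.
  At 4: go left to 33.
    At 33: go left to 27.
      At 27: go left to 25.
        25 is a leaf — visit 25.
      Visit 27.
      At 27: no right child.
    Visit 33.
    At 33: no right child.
  Visit 4.
  At 4: no right child.
Visit 12.
At 12: go right to 8.
  At 8: no left child.
  Visit 8.
  At 8: go right to 19.
    At 19: go left to 14.
      At 14: go left to 21.
        At 21: no left child.
        Visit 21.
        At 21: go right to 2.
          2 is a leaf — visit 2.
      Visit 14.
      At 14: no right child.
    Visit 19.
    At 19: no right child.
Full in-order sequence: 25, 27, 33, 4, 12, 8, 21, 2, 14, 19.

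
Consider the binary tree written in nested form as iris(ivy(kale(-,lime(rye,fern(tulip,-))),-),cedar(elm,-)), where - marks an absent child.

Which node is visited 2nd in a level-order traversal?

ivy

Level-order visits nodes level by level from the root, left to right within each level.
Level 0: iris
Level 1: ivy, cedar
Level 2: kale, elm
Level 3: lime
Level 4: rye, fern
Level 5: tulip
Full level-order sequence: iris, ivy, cedar, kale, elm, lime, rye, fern, tulip.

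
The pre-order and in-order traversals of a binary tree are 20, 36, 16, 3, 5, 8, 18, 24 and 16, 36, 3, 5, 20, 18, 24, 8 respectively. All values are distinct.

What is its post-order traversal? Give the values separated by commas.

16, 5, 3, 36, 24, 18, 8, 20

The first element of pre-order is the root; it splits in-order into left and right subtrees.
Root 20: left subtree has 4 nodes {16, 36, 3, 5}, right has 3 {18, 24, 8}.
  Root 36: left subtree has 1 node {16}, right has 2 {3, 5}.
    Root 3: left subtree has 0 nodes { }, right has 1 {5}.
  Root 8: left subtree has 2 nodes {18, 24}, right has 0 { }.
    Root 18: left subtree has 0 nodes { }, right has 1 {24}.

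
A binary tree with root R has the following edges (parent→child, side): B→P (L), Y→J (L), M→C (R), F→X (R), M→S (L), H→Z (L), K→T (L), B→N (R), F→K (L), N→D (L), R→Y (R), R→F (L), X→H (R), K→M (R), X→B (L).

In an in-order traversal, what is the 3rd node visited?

S

In-order visits the left subtree, then the node, then the right subtree.
At R: go left to F.
  At F: go left to K.
    At K: go left to T.
      T is a leaf — visit T.
    Visit K.
    At K: go right to M.
      At M: go left to S.
        S is a leaf — visit S.
      Visit M.
      At M: go right to C.
        C is a leaf — visit C.
  Visit F.
  At F: go right to X.
    At X: go left to B.
      At B: go left to P.
        P is a leaf — visit P.
      Visit B.
      At B: go right to N.
        At N: go left to D.
          D is a leaf — visit D.
        Visit N.
        At N: no right child.
    Visit X.
    At X: go right to H.
      At H: go left to Z.
        Z is a leaf — visit Z.
      Visit H.
      At H: no right child.
Visit R.
At R: go right to Y.
  At Y: go left to J.
    J is a leaf — visit J.
  Visit Y.
  At Y: no right child.
Full in-order sequence: T, K, S, M, C, F, P, B, D, N, X, Z, H, R, J, Y.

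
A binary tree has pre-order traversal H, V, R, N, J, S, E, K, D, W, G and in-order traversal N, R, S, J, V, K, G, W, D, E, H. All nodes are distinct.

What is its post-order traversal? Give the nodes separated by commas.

The first element of pre-order is the root; it splits in-order into left and right subtrees.
Root H: left subtree has 10 nodes {N, R, S, J, V, K, G, W, D, E}, right has 0 { }.
  Root V: left subtree has 4 nodes {N, R, S, J}, right has 5 {K, G, W, D, E}.
    Root R: left subtree has 1 node {N}, right has 2 {S, J}.
      Root J: left subtree has 1 node {S}, right has 0 { }.
    Root E: left subtree has 4 nodes {K, G, W, D}, right has 0 { }.
      Root K: left subtree has 0 nodes { }, right has 3 {G, W, D}.
        Root D: left subtree has 2 nodes {G, W}, right has 0 { }.
          Root W: left subtree has 1 node {G}, right has 0 { }.

N, S, J, R, G, W, D, K, E, V, H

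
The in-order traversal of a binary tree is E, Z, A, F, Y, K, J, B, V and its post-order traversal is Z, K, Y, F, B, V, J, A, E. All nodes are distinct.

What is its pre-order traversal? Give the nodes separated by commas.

The last element of post-order is the root; it splits in-order into left and right subtrees.
Root E: left subtree has 0 nodes { }, right has 8 {Z, A, F, Y, K, J, B, V}.
  Root A: left subtree has 1 node {Z}, right has 6 {F, Y, K, J, B, V}.
    Root J: left subtree has 3 nodes {F, Y, K}, right has 2 {B, V}.
      Root F: left subtree has 0 nodes { }, right has 2 {Y, K}.
        Root Y: left subtree has 0 nodes { }, right has 1 {K}.
      Root V: left subtree has 1 node {B}, right has 0 { }.

E, A, Z, J, F, Y, K, V, B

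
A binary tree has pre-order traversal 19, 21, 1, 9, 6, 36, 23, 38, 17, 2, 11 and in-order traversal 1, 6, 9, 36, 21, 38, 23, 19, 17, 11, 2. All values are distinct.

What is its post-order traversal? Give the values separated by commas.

The first element of pre-order is the root; it splits in-order into left and right subtrees.
Root 19: left subtree has 7 nodes {1, 6, 9, 36, 21, 38, 23}, right has 3 {17, 11, 2}.
  Root 21: left subtree has 4 nodes {1, 6, 9, 36}, right has 2 {38, 23}.
    Root 1: left subtree has 0 nodes { }, right has 3 {6, 9, 36}.
      Root 9: left subtree has 1 node {6}, right has 1 {36}.
    Root 23: left subtree has 1 node {38}, right has 0 { }.
  Root 17: left subtree has 0 nodes { }, right has 2 {11, 2}.
    Root 2: left subtree has 1 node {11}, right has 0 { }.

6, 36, 9, 1, 38, 23, 21, 11, 2, 17, 19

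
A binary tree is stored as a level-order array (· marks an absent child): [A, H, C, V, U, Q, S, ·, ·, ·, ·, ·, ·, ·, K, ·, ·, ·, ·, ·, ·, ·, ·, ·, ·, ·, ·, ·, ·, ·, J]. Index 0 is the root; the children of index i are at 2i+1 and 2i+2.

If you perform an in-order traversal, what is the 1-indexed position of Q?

In-order visits the left subtree, then the node, then the right subtree.
At A: go left to H.
  At H: go left to V.
    V is a leaf — visit V.
  Visit H.
  At H: go right to U.
    U is a leaf — visit U.
Visit A.
At A: go right to C.
  At C: go left to Q.
    Q is a leaf — visit Q.
  Visit C.
  At C: go right to S.
    At S: no left child.
    Visit S.
    At S: go right to K.
      At K: no left child.
      Visit K.
      At K: go right to J.
        J is a leaf — visit J.
Full in-order sequence: V, H, U, A, Q, C, S, K, J.

5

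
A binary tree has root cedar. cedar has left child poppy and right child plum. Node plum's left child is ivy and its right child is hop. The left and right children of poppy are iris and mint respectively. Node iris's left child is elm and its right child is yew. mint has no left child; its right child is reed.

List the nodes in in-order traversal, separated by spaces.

elm iris yew poppy mint reed cedar ivy plum hop

In-order visits the left subtree, then the node, then the right subtree.
At cedar: go left to poppy.
  At poppy: go left to iris.
    At iris: go left to elm.
      elm is a leaf — visit elm.
    Visit iris.
    At iris: go right to yew.
      yew is a leaf — visit yew.
  Visit poppy.
  At poppy: go right to mint.
    At mint: no left child.
    Visit mint.
    At mint: go right to reed.
      reed is a leaf — visit reed.
Visit cedar.
At cedar: go right to plum.
  At plum: go left to ivy.
    ivy is a leaf — visit ivy.
  Visit plum.
  At plum: go right to hop.
    hop is a leaf — visit hop.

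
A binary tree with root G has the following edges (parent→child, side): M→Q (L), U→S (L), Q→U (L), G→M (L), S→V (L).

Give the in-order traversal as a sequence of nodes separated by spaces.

V S U Q M G

In-order visits the left subtree, then the node, then the right subtree.
At G: go left to M.
  At M: go left to Q.
    At Q: go left to U.
      At U: go left to S.
        At S: go left to V.
          V is a leaf — visit V.
        Visit S.
        At S: no right child.
      Visit U.
      At U: no right child.
    Visit Q.
    At Q: no right child.
  Visit M.
  At M: no right child.
Visit G.
At G: no right child.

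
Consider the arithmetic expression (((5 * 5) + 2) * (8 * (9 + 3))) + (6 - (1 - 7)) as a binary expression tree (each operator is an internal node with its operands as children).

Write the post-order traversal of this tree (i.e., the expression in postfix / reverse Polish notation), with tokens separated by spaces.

5 5 * 2 + 8 9 3 + * * 6 1 7 - - +

Post-order on an expression tree gives postfix notation: for each operator, emit left operand, right operand, then the operator.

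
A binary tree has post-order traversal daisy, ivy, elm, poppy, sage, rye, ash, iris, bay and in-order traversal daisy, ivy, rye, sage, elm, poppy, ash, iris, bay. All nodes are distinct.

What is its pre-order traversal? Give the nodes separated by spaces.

bay iris ash rye ivy daisy sage poppy elm

The last element of post-order is the root; it splits in-order into left and right subtrees.
Root bay: left subtree has 8 nodes {daisy, ivy, rye, sage, elm, poppy, ash, iris}, right has 0 { }.
  Root iris: left subtree has 7 nodes {daisy, ivy, rye, sage, elm, poppy, ash}, right has 0 { }.
    Root ash: left subtree has 6 nodes {daisy, ivy, rye, sage, elm, poppy}, right has 0 { }.
      Root rye: left subtree has 2 nodes {daisy, ivy}, right has 3 {sage, elm, poppy}.
        Root ivy: left subtree has 1 node {daisy}, right has 0 { }.
        Root sage: left subtree has 0 nodes { }, right has 2 {elm, poppy}.
          Root poppy: left subtree has 1 node {elm}, right has 0 { }.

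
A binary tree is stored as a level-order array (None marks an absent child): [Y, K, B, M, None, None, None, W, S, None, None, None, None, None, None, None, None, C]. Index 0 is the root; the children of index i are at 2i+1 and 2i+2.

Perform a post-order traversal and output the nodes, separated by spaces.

Post-order visits the left subtree, then the right subtree, then the node.
At Y: go left to K.
  At K: go left to M.
    At M: go left to W.
      W is a leaf — visit W.
    At M: go right to S.
      At S: go left to C.
        C is a leaf — visit C.
      At S: no right child.
      Visit S.
    Visit M.
  At K: no right child.
  Visit K.
At Y: go right to B.
  B is a leaf — visit B.
Visit Y.

W C S M K B Y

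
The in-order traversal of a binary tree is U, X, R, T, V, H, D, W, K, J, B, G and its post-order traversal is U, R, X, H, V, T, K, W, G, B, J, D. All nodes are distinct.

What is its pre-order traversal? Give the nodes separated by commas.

The last element of post-order is the root; it splits in-order into left and right subtrees.
Root D: left subtree has 6 nodes {U, X, R, T, V, H}, right has 5 {W, K, J, B, G}.
  Root T: left subtree has 3 nodes {U, X, R}, right has 2 {V, H}.
    Root X: left subtree has 1 node {U}, right has 1 {R}.
    Root V: left subtree has 0 nodes { }, right has 1 {H}.
  Root J: left subtree has 2 nodes {W, K}, right has 2 {B, G}.
    Root W: left subtree has 0 nodes { }, right has 1 {K}.
    Root B: left subtree has 0 nodes { }, right has 1 {G}.

D, T, X, U, R, V, H, J, W, K, B, G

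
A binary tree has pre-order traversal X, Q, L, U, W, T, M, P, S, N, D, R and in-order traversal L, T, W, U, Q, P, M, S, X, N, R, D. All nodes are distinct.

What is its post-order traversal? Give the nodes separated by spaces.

The first element of pre-order is the root; it splits in-order into left and right subtrees.
Root X: left subtree has 8 nodes {L, T, W, U, Q, P, M, S}, right has 3 {N, R, D}.
  Root Q: left subtree has 4 nodes {L, T, W, U}, right has 3 {P, M, S}.
    Root L: left subtree has 0 nodes { }, right has 3 {T, W, U}.
      Root U: left subtree has 2 nodes {T, W}, right has 0 { }.
        Root W: left subtree has 1 node {T}, right has 0 { }.
    Root M: left subtree has 1 node {P}, right has 1 {S}.
  Root N: left subtree has 0 nodes { }, right has 2 {R, D}.
    Root D: left subtree has 1 node {R}, right has 0 { }.

T W U L P S M Q R D N X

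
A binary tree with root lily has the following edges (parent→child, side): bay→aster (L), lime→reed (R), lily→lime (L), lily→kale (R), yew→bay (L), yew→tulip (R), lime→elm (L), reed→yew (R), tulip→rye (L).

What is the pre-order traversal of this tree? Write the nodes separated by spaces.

Pre-order visits the node, then its left subtree, then its right subtree.
Visit lily.
At lily: go left to lime.
  Visit lime.
  At lime: go left to elm.
    elm is a leaf — visit elm.
  At lime: go right to reed.
    Visit reed.
    At reed: no left child.
    At reed: go right to yew.
      Visit yew.
      At yew: go left to bay.
        Visit bay.
        At bay: go left to aster.
          aster is a leaf — visit aster.
        At bay: no right child.
      At yew: go right to tulip.
        Visit tulip.
        At tulip: go left to rye.
          rye is a leaf — visit rye.
        At tulip: no right child.
At lily: go right to kale.
  kale is a leaf — visit kale.

lily lime elm reed yew bay aster tulip rye kale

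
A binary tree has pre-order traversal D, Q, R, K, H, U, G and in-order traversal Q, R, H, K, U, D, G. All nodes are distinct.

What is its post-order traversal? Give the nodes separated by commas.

The first element of pre-order is the root; it splits in-order into left and right subtrees.
Root D: left subtree has 5 nodes {Q, R, H, K, U}, right has 1 {G}.
  Root Q: left subtree has 0 nodes { }, right has 4 {R, H, K, U}.
    Root R: left subtree has 0 nodes { }, right has 3 {H, K, U}.
      Root K: left subtree has 1 node {H}, right has 1 {U}.

H, U, K, R, Q, G, D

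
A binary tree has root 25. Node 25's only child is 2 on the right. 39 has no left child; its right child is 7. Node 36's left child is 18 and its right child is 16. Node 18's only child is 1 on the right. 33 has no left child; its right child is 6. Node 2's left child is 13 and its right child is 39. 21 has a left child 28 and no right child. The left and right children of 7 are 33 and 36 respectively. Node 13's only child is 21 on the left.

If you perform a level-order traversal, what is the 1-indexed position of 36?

9

Level-order visits nodes level by level from the root, left to right within each level.
Level 0: 25
Level 1: 2
Level 2: 13, 39
Level 3: 21, 7
Level 4: 28, 33, 36
Level 5: 6, 18, 16
Level 6: 1
Full level-order sequence: 25, 2, 13, 39, 21, 7, 28, 33, 36, 6, 18, 16, 1.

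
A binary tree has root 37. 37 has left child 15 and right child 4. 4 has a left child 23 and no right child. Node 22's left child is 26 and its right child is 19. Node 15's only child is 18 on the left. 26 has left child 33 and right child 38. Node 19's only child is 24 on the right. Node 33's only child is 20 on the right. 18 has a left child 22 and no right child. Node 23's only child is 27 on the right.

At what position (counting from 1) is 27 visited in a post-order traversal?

Post-order visits the left subtree, then the right subtree, then the node.
At 37: go left to 15.
  At 15: go left to 18.
    At 18: go left to 22.
      At 22: go left to 26.
        At 26: go left to 33.
          At 33: no left child.
          At 33: go right to 20.
            20 is a leaf — visit 20.
          Visit 33.
        At 26: go right to 38.
          38 is a leaf — visit 38.
        Visit 26.
      At 22: go right to 19.
        At 19: no left child.
        At 19: go right to 24.
          24 is a leaf — visit 24.
        Visit 19.
      Visit 22.
    At 18: no right child.
    Visit 18.
  At 15: no right child.
  Visit 15.
At 37: go right to 4.
  At 4: go left to 23.
    At 23: no left child.
    At 23: go right to 27.
      27 is a leaf — visit 27.
    Visit 23.
  At 4: no right child.
  Visit 4.
Visit 37.
Full post-order sequence: 20, 33, 38, 26, 24, 19, 22, 18, 15, 27, 23, 4, 37.

10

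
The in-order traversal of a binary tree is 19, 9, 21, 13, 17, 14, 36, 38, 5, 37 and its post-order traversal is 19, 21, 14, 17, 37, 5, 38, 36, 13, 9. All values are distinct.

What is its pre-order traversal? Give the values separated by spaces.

The last element of post-order is the root; it splits in-order into left and right subtrees.
Root 9: left subtree has 1 node {19}, right has 8 {21, 13, 17, 14, 36, 38, 5, 37}.
  Root 13: left subtree has 1 node {21}, right has 6 {17, 14, 36, 38, 5, 37}.
    Root 36: left subtree has 2 nodes {17, 14}, right has 3 {38, 5, 37}.
      Root 17: left subtree has 0 nodes { }, right has 1 {14}.
      Root 38: left subtree has 0 nodes { }, right has 2 {5, 37}.
        Root 5: left subtree has 0 nodes { }, right has 1 {37}.

9 19 13 21 36 17 14 38 5 37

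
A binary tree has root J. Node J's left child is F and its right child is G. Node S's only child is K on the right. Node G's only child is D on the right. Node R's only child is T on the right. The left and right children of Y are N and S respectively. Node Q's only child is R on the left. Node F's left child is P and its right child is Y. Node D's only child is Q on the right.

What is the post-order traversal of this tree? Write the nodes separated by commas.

P, N, K, S, Y, F, T, R, Q, D, G, J

Post-order visits the left subtree, then the right subtree, then the node.
At J: go left to F.
  At F: go left to P.
    P is a leaf — visit P.
  At F: go right to Y.
    At Y: go left to N.
      N is a leaf — visit N.
    At Y: go right to S.
      At S: no left child.
      At S: go right to K.
        K is a leaf — visit K.
      Visit S.
    Visit Y.
  Visit F.
At J: go right to G.
  At G: no left child.
  At G: go right to D.
    At D: no left child.
    At D: go right to Q.
      At Q: go left to R.
        At R: no left child.
        At R: go right to T.
          T is a leaf — visit T.
        Visit R.
      At Q: no right child.
      Visit Q.
    Visit D.
  Visit G.
Visit J.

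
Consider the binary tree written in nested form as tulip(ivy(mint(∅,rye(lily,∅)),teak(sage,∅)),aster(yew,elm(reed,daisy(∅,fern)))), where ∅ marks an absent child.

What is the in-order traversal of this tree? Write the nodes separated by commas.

mint, lily, rye, ivy, sage, teak, tulip, yew, aster, reed, elm, daisy, fern

In-order visits the left subtree, then the node, then the right subtree.
At tulip: go left to ivy.
  At ivy: go left to mint.
    At mint: no left child.
    Visit mint.
    At mint: go right to rye.
      At rye: go left to lily.
        lily is a leaf — visit lily.
      Visit rye.
      At rye: no right child.
  Visit ivy.
  At ivy: go right to teak.
    At teak: go left to sage.
      sage is a leaf — visit sage.
    Visit teak.
    At teak: no right child.
Visit tulip.
At tulip: go right to aster.
  At aster: go left to yew.
    yew is a leaf — visit yew.
  Visit aster.
  At aster: go right to elm.
    At elm: go left to reed.
      reed is a leaf — visit reed.
    Visit elm.
    At elm: go right to daisy.
      At daisy: no left child.
      Visit daisy.
      At daisy: go right to fern.
        fern is a leaf — visit fern.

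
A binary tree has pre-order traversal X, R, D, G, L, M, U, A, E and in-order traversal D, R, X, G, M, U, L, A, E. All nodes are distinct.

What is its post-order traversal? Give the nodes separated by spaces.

The first element of pre-order is the root; it splits in-order into left and right subtrees.
Root X: left subtree has 2 nodes {D, R}, right has 6 {G, M, U, L, A, E}.
  Root R: left subtree has 1 node {D}, right has 0 { }.
  Root G: left subtree has 0 nodes { }, right has 5 {M, U, L, A, E}.
    Root L: left subtree has 2 nodes {M, U}, right has 2 {A, E}.
      Root M: left subtree has 0 nodes { }, right has 1 {U}.
      Root A: left subtree has 0 nodes { }, right has 1 {E}.

D R U M E A L G X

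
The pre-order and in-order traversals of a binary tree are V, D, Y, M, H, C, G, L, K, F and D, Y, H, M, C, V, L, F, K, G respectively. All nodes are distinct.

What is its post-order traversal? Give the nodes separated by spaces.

The first element of pre-order is the root; it splits in-order into left and right subtrees.
Root V: left subtree has 5 nodes {D, Y, H, M, C}, right has 4 {L, F, K, G}.
  Root D: left subtree has 0 nodes { }, right has 4 {Y, H, M, C}.
    Root Y: left subtree has 0 nodes { }, right has 3 {H, M, C}.
      Root M: left subtree has 1 node {H}, right has 1 {C}.
  Root G: left subtree has 3 nodes {L, F, K}, right has 0 { }.
    Root L: left subtree has 0 nodes { }, right has 2 {F, K}.
      Root K: left subtree has 1 node {F}, right has 0 { }.

H C M Y D F K L G V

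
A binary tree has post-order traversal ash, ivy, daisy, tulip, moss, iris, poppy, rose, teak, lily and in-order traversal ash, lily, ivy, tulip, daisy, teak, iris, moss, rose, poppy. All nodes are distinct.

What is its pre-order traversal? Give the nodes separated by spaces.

lily ash teak tulip ivy daisy rose iris moss poppy

The last element of post-order is the root; it splits in-order into left and right subtrees.
Root lily: left subtree has 1 node {ash}, right has 8 {ivy, tulip, daisy, teak, iris, moss, rose, poppy}.
  Root teak: left subtree has 3 nodes {ivy, tulip, daisy}, right has 4 {iris, moss, rose, poppy}.
    Root tulip: left subtree has 1 node {ivy}, right has 1 {daisy}.
    Root rose: left subtree has 2 nodes {iris, moss}, right has 1 {poppy}.
      Root iris: left subtree has 0 nodes { }, right has 1 {moss}.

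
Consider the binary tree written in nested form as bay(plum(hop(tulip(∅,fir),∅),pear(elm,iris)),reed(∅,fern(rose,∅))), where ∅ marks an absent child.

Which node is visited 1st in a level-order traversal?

Level-order visits nodes level by level from the root, left to right within each level.
Level 0: bay
Level 1: plum, reed
Level 2: hop, pear, fern
Level 3: tulip, elm, iris, rose
Level 4: fir
Full level-order sequence: bay, plum, reed, hop, pear, fern, tulip, elm, iris, rose, fir.

bay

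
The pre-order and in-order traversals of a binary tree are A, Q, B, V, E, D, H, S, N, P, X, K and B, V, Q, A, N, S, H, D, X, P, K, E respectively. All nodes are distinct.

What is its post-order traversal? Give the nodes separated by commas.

The first element of pre-order is the root; it splits in-order into left and right subtrees.
Root A: left subtree has 3 nodes {B, V, Q}, right has 8 {N, S, H, D, X, P, K, E}.
  Root Q: left subtree has 2 nodes {B, V}, right has 0 { }.
    Root B: left subtree has 0 nodes { }, right has 1 {V}.
  Root E: left subtree has 7 nodes {N, S, H, D, X, P, K}, right has 0 { }.
    Root D: left subtree has 3 nodes {N, S, H}, right has 3 {X, P, K}.
      Root H: left subtree has 2 nodes {N, S}, right has 0 { }.
        Root S: left subtree has 1 node {N}, right has 0 { }.
      Root P: left subtree has 1 node {X}, right has 1 {K}.

V, B, Q, N, S, H, X, K, P, D, E, A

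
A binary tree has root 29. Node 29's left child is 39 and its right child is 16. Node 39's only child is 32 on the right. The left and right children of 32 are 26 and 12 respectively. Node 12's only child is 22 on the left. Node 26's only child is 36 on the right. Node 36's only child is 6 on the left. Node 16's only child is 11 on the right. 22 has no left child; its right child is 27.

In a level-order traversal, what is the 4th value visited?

Level-order visits nodes level by level from the root, left to right within each level.
Level 0: 29
Level 1: 39, 16
Level 2: 32, 11
Level 3: 26, 12
Level 4: 36, 22
Level 5: 6, 27
Full level-order sequence: 29, 39, 16, 32, 11, 26, 12, 36, 22, 6, 27.

32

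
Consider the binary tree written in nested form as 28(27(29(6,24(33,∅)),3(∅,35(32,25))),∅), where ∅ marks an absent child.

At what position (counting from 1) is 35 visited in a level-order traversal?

7

Level-order visits nodes level by level from the root, left to right within each level.
Level 0: 28
Level 1: 27
Level 2: 29, 3
Level 3: 6, 24, 35
Level 4: 33, 32, 25
Full level-order sequence: 28, 27, 29, 3, 6, 24, 35, 33, 32, 25.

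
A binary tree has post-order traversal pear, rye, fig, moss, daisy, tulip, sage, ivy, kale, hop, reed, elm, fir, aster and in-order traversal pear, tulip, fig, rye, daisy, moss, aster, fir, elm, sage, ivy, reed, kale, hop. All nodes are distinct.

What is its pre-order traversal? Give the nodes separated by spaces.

aster tulip pear daisy fig rye moss fir elm reed ivy sage hop kale

The last element of post-order is the root; it splits in-order into left and right subtrees.
Root aster: left subtree has 6 nodes {pear, tulip, fig, rye, daisy, moss}, right has 7 {fir, elm, sage, ivy, reed, kale, hop}.
  Root tulip: left subtree has 1 node {pear}, right has 4 {fig, rye, daisy, moss}.
    Root daisy: left subtree has 2 nodes {fig, rye}, right has 1 {moss}.
      Root fig: left subtree has 0 nodes { }, right has 1 {rye}.
  Root fir: left subtree has 0 nodes { }, right has 6 {elm, sage, ivy, reed, kale, hop}.
    Root elm: left subtree has 0 nodes { }, right has 5 {sage, ivy, reed, kale, hop}.
      Root reed: left subtree has 2 nodes {sage, ivy}, right has 2 {kale, hop}.
        Root ivy: left subtree has 1 node {sage}, right has 0 { }.
        Root hop: left subtree has 1 node {kale}, right has 0 { }.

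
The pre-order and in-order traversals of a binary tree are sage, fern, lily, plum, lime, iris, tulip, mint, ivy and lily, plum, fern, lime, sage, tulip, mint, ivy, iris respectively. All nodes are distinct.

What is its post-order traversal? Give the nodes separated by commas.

The first element of pre-order is the root; it splits in-order into left and right subtrees.
Root sage: left subtree has 4 nodes {lily, plum, fern, lime}, right has 4 {tulip, mint, ivy, iris}.
  Root fern: left subtree has 2 nodes {lily, plum}, right has 1 {lime}.
    Root lily: left subtree has 0 nodes { }, right has 1 {plum}.
  Root iris: left subtree has 3 nodes {tulip, mint, ivy}, right has 0 { }.
    Root tulip: left subtree has 0 nodes { }, right has 2 {mint, ivy}.
      Root mint: left subtree has 0 nodes { }, right has 1 {ivy}.

plum, lily, lime, fern, ivy, mint, tulip, iris, sage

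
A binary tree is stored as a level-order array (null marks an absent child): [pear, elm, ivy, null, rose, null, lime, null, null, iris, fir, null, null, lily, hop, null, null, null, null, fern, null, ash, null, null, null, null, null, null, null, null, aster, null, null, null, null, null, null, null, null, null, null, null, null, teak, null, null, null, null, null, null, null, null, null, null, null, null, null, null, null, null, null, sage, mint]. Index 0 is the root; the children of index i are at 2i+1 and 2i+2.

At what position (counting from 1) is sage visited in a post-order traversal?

Post-order visits the left subtree, then the right subtree, then the node.
At pear: go left to elm.
  At elm: no left child.
  At elm: go right to rose.
    At rose: go left to iris.
      At iris: go left to fern.
        fern is a leaf — visit fern.
      At iris: no right child.
      Visit iris.
    At rose: go right to fir.
      At fir: go left to ash.
        At ash: go left to teak.
          teak is a leaf — visit teak.
        At ash: no right child.
        Visit ash.
      At fir: no right child.
      Visit fir.
    Visit rose.
  Visit elm.
At pear: go right to ivy.
  At ivy: no left child.
  At ivy: go right to lime.
    At lime: go left to lily.
      lily is a leaf — visit lily.
    At lime: go right to hop.
      At hop: no left child.
      At hop: go right to aster.
        At aster: go left to sage.
          sage is a leaf — visit sage.
        At aster: go right to mint.
          mint is a leaf — visit mint.
        Visit aster.
      Visit hop.
    Visit lime.
  Visit ivy.
Visit pear.
Full post-order sequence: fern, iris, teak, ash, fir, rose, elm, lily, sage, mint, aster, hop, lime, ivy, pear.

9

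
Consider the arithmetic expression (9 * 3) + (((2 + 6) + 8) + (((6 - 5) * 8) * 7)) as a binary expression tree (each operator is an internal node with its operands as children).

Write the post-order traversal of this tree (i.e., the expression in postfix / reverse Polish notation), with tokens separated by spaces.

9 3 * 2 6 + 8 + 6 5 - 8 * 7 * + +

Post-order on an expression tree gives postfix notation: for each operator, emit left operand, right operand, then the operator.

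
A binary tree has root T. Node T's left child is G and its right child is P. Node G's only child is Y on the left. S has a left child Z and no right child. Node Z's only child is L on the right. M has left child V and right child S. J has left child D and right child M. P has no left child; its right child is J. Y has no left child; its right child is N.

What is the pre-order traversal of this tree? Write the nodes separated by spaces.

Pre-order visits the node, then its left subtree, then its right subtree.
Visit T.
At T: go left to G.
  Visit G.
  At G: go left to Y.
    Visit Y.
    At Y: no left child.
    At Y: go right to N.
      N is a leaf — visit N.
  At G: no right child.
At T: go right to P.
  Visit P.
  At P: no left child.
  At P: go right to J.
    Visit J.
    At J: go left to D.
      D is a leaf — visit D.
    At J: go right to M.
      Visit M.
      At M: go left to V.
        V is a leaf — visit V.
      At M: go right to S.
        Visit S.
        At S: go left to Z.
          Visit Z.
          At Z: no left child.
          At Z: go right to L.
            L is a leaf — visit L.
        At S: no right child.

T G Y N P J D M V S Z L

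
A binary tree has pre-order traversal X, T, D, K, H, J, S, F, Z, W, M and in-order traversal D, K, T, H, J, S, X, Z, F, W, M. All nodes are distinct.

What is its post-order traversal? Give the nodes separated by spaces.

The first element of pre-order is the root; it splits in-order into left and right subtrees.
Root X: left subtree has 6 nodes {D, K, T, H, J, S}, right has 4 {Z, F, W, M}.
  Root T: left subtree has 2 nodes {D, K}, right has 3 {H, J, S}.
    Root D: left subtree has 0 nodes { }, right has 1 {K}.
    Root H: left subtree has 0 nodes { }, right has 2 {J, S}.
      Root J: left subtree has 0 nodes { }, right has 1 {S}.
  Root F: left subtree has 1 node {Z}, right has 2 {W, M}.
    Root W: left subtree has 0 nodes { }, right has 1 {M}.

K D S J H T Z M W F X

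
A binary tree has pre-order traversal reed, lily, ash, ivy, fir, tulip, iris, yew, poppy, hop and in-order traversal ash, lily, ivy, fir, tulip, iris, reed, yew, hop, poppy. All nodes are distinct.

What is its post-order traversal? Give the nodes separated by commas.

The first element of pre-order is the root; it splits in-order into left and right subtrees.
Root reed: left subtree has 6 nodes {ash, lily, ivy, fir, tulip, iris}, right has 3 {yew, hop, poppy}.
  Root lily: left subtree has 1 node {ash}, right has 4 {ivy, fir, tulip, iris}.
    Root ivy: left subtree has 0 nodes { }, right has 3 {fir, tulip, iris}.
      Root fir: left subtree has 0 nodes { }, right has 2 {tulip, iris}.
        Root tulip: left subtree has 0 nodes { }, right has 1 {iris}.
  Root yew: left subtree has 0 nodes { }, right has 2 {hop, poppy}.
    Root poppy: left subtree has 1 node {hop}, right has 0 { }.

ash, iris, tulip, fir, ivy, lily, hop, poppy, yew, reed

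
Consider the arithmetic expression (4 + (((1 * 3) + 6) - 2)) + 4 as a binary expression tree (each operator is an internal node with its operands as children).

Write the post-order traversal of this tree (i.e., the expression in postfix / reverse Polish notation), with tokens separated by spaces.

Post-order on an expression tree gives postfix notation: for each operator, emit left operand, right operand, then the operator.

4 1 3 * 6 + 2 - + 4 +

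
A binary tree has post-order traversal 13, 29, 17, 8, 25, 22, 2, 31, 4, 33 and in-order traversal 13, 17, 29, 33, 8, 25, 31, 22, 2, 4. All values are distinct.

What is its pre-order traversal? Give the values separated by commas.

The last element of post-order is the root; it splits in-order into left and right subtrees.
Root 33: left subtree has 3 nodes {13, 17, 29}, right has 6 {8, 25, 31, 22, 2, 4}.
  Root 17: left subtree has 1 node {13}, right has 1 {29}.
  Root 4: left subtree has 5 nodes {8, 25, 31, 22, 2}, right has 0 { }.
    Root 31: left subtree has 2 nodes {8, 25}, right has 2 {22, 2}.
      Root 25: left subtree has 1 node {8}, right has 0 { }.
      Root 2: left subtree has 1 node {22}, right has 0 { }.

33, 17, 13, 29, 4, 31, 25, 8, 2, 22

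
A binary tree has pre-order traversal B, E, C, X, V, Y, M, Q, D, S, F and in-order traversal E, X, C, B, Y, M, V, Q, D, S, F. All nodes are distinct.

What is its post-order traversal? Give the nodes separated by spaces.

The first element of pre-order is the root; it splits in-order into left and right subtrees.
Root B: left subtree has 3 nodes {E, X, C}, right has 7 {Y, M, V, Q, D, S, F}.
  Root E: left subtree has 0 nodes { }, right has 2 {X, C}.
    Root C: left subtree has 1 node {X}, right has 0 { }.
  Root V: left subtree has 2 nodes {Y, M}, right has 4 {Q, D, S, F}.
    Root Y: left subtree has 0 nodes { }, right has 1 {M}.
    Root Q: left subtree has 0 nodes { }, right has 3 {D, S, F}.
      Root D: left subtree has 0 nodes { }, right has 2 {S, F}.
        Root S: left subtree has 0 nodes { }, right has 1 {F}.

X C E M Y F S D Q V B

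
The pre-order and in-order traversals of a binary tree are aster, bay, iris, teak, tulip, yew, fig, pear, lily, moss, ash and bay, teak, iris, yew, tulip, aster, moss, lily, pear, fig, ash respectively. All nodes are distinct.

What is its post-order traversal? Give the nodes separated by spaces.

The first element of pre-order is the root; it splits in-order into left and right subtrees.
Root aster: left subtree has 5 nodes {bay, teak, iris, yew, tulip}, right has 5 {moss, lily, pear, fig, ash}.
  Root bay: left subtree has 0 nodes { }, right has 4 {teak, iris, yew, tulip}.
    Root iris: left subtree has 1 node {teak}, right has 2 {yew, tulip}.
      Root tulip: left subtree has 1 node {yew}, right has 0 { }.
  Root fig: left subtree has 3 nodes {moss, lily, pear}, right has 1 {ash}.
    Root pear: left subtree has 2 nodes {moss, lily}, right has 0 { }.
      Root lily: left subtree has 1 node {moss}, right has 0 { }.

teak yew tulip iris bay moss lily pear ash fig aster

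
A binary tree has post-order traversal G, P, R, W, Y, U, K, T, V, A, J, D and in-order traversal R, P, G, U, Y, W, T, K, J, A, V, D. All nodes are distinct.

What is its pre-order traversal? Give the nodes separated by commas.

The last element of post-order is the root; it splits in-order into left and right subtrees.
Root D: left subtree has 11 nodes {R, P, G, U, Y, W, T, K, J, A, V}, right has 0 { }.
  Root J: left subtree has 8 nodes {R, P, G, U, Y, W, T, K}, right has 2 {A, V}.
    Root T: left subtree has 6 nodes {R, P, G, U, Y, W}, right has 1 {K}.
      Root U: left subtree has 3 nodes {R, P, G}, right has 2 {Y, W}.
        Root R: left subtree has 0 nodes { }, right has 2 {P, G}.
          Root P: left subtree has 0 nodes { }, right has 1 {G}.
        Root Y: left subtree has 0 nodes { }, right has 1 {W}.
    Root A: left subtree has 0 nodes { }, right has 1 {V}.

D, J, T, U, R, P, G, Y, W, K, A, V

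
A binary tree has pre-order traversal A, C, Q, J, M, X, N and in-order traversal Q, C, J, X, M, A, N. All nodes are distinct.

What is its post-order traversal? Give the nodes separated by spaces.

The first element of pre-order is the root; it splits in-order into left and right subtrees.
Root A: left subtree has 5 nodes {Q, C, J, X, M}, right has 1 {N}.
  Root C: left subtree has 1 node {Q}, right has 3 {J, X, M}.
    Root J: left subtree has 0 nodes { }, right has 2 {X, M}.
      Root M: left subtree has 1 node {X}, right has 0 { }.

Q X M J C N A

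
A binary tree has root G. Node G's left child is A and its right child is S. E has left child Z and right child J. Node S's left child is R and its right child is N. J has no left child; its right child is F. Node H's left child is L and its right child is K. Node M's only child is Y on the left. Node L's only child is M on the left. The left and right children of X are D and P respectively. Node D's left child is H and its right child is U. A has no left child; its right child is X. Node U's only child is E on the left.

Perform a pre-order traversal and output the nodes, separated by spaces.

Pre-order visits the node, then its left subtree, then its right subtree.
Visit G.
At G: go left to A.
  Visit A.
  At A: no left child.
  At A: go right to X.
    Visit X.
    At X: go left to D.
      Visit D.
      At D: go left to H.
        Visit H.
        At H: go left to L.
          Visit L.
          At L: go left to M.
            Visit M.
            At M: go left to Y.
              Y is a leaf — visit Y.
            At M: no right child.
          At L: no right child.
        At H: go right to K.
          K is a leaf — visit K.
      At D: go right to U.
        Visit U.
        At U: go left to E.
          Visit E.
          At E: go left to Z.
            Z is a leaf — visit Z.
          At E: go right to J.
            Visit J.
            At J: no left child.
            At J: go right to F.
              F is a leaf — visit F.
        At U: no right child.
    At X: go right to P.
      P is a leaf — visit P.
At G: go right to S.
  Visit S.
  At S: go left to R.
    R is a leaf — visit R.
  At S: go right to N.
    N is a leaf — visit N.

G A X D H L M Y K U E Z J F P S R N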